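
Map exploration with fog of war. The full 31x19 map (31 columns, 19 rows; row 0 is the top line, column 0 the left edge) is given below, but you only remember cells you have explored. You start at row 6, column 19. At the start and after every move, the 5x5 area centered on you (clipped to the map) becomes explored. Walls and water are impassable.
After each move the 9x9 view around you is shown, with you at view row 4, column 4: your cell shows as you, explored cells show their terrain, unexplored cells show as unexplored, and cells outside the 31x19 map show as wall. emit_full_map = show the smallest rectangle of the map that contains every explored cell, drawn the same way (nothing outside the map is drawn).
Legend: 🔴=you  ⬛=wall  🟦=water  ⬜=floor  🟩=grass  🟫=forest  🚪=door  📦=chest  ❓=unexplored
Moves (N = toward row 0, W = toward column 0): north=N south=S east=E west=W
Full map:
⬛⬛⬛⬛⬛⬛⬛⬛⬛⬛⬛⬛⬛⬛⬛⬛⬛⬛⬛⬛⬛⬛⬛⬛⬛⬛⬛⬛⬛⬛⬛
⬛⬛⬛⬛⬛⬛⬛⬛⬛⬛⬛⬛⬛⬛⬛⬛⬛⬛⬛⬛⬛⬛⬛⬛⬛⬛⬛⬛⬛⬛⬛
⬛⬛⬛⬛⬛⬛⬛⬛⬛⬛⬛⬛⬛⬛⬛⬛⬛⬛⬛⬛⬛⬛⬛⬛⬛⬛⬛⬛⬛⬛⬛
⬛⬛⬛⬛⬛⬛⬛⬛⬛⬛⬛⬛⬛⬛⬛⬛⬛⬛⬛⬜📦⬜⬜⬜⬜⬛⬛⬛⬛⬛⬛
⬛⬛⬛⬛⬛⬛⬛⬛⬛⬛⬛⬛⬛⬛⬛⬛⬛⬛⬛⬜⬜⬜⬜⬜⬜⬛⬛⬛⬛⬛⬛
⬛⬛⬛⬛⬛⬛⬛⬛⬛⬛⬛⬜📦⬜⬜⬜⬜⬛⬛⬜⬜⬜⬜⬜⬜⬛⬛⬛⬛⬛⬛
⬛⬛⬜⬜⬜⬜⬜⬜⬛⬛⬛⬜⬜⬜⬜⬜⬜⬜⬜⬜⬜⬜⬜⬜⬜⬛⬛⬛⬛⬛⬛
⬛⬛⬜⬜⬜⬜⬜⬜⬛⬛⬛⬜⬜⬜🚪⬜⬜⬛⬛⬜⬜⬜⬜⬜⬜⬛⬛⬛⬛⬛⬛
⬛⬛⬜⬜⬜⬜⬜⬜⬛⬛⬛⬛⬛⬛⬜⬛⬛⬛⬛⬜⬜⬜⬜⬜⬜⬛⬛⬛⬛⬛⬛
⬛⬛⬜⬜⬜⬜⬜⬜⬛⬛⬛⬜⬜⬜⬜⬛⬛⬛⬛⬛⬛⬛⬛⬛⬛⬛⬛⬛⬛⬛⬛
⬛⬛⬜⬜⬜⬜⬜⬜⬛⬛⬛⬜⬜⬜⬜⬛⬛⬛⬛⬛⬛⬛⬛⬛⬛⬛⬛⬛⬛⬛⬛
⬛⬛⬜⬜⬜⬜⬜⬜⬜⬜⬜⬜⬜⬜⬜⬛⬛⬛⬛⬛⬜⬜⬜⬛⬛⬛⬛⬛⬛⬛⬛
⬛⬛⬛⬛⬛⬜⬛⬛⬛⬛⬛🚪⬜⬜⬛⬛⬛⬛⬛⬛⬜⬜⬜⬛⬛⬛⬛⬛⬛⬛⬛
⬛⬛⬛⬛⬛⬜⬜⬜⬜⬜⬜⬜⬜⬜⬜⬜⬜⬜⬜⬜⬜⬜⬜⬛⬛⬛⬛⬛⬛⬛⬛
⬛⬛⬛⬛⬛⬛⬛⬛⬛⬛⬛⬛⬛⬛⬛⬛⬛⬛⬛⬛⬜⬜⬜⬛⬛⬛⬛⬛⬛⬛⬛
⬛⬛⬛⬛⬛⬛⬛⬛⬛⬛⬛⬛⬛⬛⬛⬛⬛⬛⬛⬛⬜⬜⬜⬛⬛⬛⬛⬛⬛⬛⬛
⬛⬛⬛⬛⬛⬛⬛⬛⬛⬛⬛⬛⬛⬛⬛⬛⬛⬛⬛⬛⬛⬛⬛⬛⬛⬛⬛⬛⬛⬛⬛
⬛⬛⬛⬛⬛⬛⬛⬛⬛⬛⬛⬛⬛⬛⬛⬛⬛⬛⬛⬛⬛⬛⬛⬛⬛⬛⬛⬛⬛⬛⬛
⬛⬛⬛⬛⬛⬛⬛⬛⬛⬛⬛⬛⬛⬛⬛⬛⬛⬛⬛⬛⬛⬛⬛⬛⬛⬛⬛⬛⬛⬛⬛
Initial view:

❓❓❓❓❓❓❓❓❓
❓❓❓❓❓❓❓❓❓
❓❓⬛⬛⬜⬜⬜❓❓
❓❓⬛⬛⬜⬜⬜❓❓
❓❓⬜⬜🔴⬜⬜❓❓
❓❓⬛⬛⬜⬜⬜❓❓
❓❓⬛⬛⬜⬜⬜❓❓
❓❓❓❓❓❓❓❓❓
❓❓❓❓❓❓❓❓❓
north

❓❓❓❓❓❓❓❓❓
❓❓❓❓❓❓❓❓❓
❓❓⬛⬛⬜📦⬜❓❓
❓❓⬛⬛⬜⬜⬜❓❓
❓❓⬛⬛🔴⬜⬜❓❓
❓❓⬜⬜⬜⬜⬜❓❓
❓❓⬛⬛⬜⬜⬜❓❓
❓❓⬛⬛⬜⬜⬜❓❓
❓❓❓❓❓❓❓❓❓

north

❓❓❓❓❓❓❓❓❓
❓❓❓❓❓❓❓❓❓
❓❓⬛⬛⬛⬛⬛❓❓
❓❓⬛⬛⬜📦⬜❓❓
❓❓⬛⬛🔴⬜⬜❓❓
❓❓⬛⬛⬜⬜⬜❓❓
❓❓⬜⬜⬜⬜⬜❓❓
❓❓⬛⬛⬜⬜⬜❓❓
❓❓⬛⬛⬜⬜⬜❓❓

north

⬛⬛⬛⬛⬛⬛⬛⬛⬛
❓❓❓❓❓❓❓❓❓
❓❓⬛⬛⬛⬛⬛❓❓
❓❓⬛⬛⬛⬛⬛❓❓
❓❓⬛⬛🔴📦⬜❓❓
❓❓⬛⬛⬜⬜⬜❓❓
❓❓⬛⬛⬜⬜⬜❓❓
❓❓⬜⬜⬜⬜⬜❓❓
❓❓⬛⬛⬜⬜⬜❓❓

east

⬛⬛⬛⬛⬛⬛⬛⬛⬛
❓❓❓❓❓❓❓❓❓
❓⬛⬛⬛⬛⬛⬛❓❓
❓⬛⬛⬛⬛⬛⬛❓❓
❓⬛⬛⬜🔴⬜⬜❓❓
❓⬛⬛⬜⬜⬜⬜❓❓
❓⬛⬛⬜⬜⬜⬜❓❓
❓⬜⬜⬜⬜⬜❓❓❓
❓⬛⬛⬜⬜⬜❓❓❓

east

⬛⬛⬛⬛⬛⬛⬛⬛⬛
❓❓❓❓❓❓❓❓❓
⬛⬛⬛⬛⬛⬛⬛❓❓
⬛⬛⬛⬛⬛⬛⬛❓❓
⬛⬛⬜📦🔴⬜⬜❓❓
⬛⬛⬜⬜⬜⬜⬜❓❓
⬛⬛⬜⬜⬜⬜⬜❓❓
⬜⬜⬜⬜⬜❓❓❓❓
⬛⬛⬜⬜⬜❓❓❓❓

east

⬛⬛⬛⬛⬛⬛⬛⬛⬛
❓❓❓❓❓❓❓❓❓
⬛⬛⬛⬛⬛⬛⬛❓❓
⬛⬛⬛⬛⬛⬛⬛❓❓
⬛⬜📦⬜🔴⬜⬜❓❓
⬛⬜⬜⬜⬜⬜⬜❓❓
⬛⬜⬜⬜⬜⬜⬜❓❓
⬜⬜⬜⬜❓❓❓❓❓
⬛⬜⬜⬜❓❓❓❓❓

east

⬛⬛⬛⬛⬛⬛⬛⬛⬛
❓❓❓❓❓❓❓❓❓
⬛⬛⬛⬛⬛⬛⬛❓❓
⬛⬛⬛⬛⬛⬛⬛❓❓
⬜📦⬜⬜🔴⬜⬛❓❓
⬜⬜⬜⬜⬜⬜⬛❓❓
⬜⬜⬜⬜⬜⬜⬛❓❓
⬜⬜⬜❓❓❓❓❓❓
⬜⬜⬜❓❓❓❓❓❓

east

⬛⬛⬛⬛⬛⬛⬛⬛⬛
❓❓❓❓❓❓❓❓❓
⬛⬛⬛⬛⬛⬛⬛❓❓
⬛⬛⬛⬛⬛⬛⬛❓❓
📦⬜⬜⬜🔴⬛⬛❓❓
⬜⬜⬜⬜⬜⬛⬛❓❓
⬜⬜⬜⬜⬜⬛⬛❓❓
⬜⬜❓❓❓❓❓❓❓
⬜⬜❓❓❓❓❓❓❓

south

❓❓❓❓❓❓❓❓❓
⬛⬛⬛⬛⬛⬛⬛❓❓
⬛⬛⬛⬛⬛⬛⬛❓❓
📦⬜⬜⬜⬜⬛⬛❓❓
⬜⬜⬜⬜🔴⬛⬛❓❓
⬜⬜⬜⬜⬜⬛⬛❓❓
⬜⬜⬜⬜⬜⬛⬛❓❓
⬜⬜❓❓❓❓❓❓❓
⬜⬜❓❓❓❓❓❓❓

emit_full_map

⬛⬛⬛⬛⬛⬛⬛⬛⬛⬛
⬛⬛⬛⬛⬛⬛⬛⬛⬛⬛
⬛⬛⬜📦⬜⬜⬜⬜⬛⬛
⬛⬛⬜⬜⬜⬜⬜🔴⬛⬛
⬛⬛⬜⬜⬜⬜⬜⬜⬛⬛
⬜⬜⬜⬜⬜⬜⬜⬜⬛⬛
⬛⬛⬜⬜⬜❓❓❓❓❓
⬛⬛⬜⬜⬜❓❓❓❓❓

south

⬛⬛⬛⬛⬛⬛⬛❓❓
⬛⬛⬛⬛⬛⬛⬛❓❓
📦⬜⬜⬜⬜⬛⬛❓❓
⬜⬜⬜⬜⬜⬛⬛❓❓
⬜⬜⬜⬜🔴⬛⬛❓❓
⬜⬜⬜⬜⬜⬛⬛❓❓
⬜⬜⬜⬜⬜⬛⬛❓❓
⬜⬜❓❓❓❓❓❓❓
❓❓❓❓❓❓❓❓❓

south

⬛⬛⬛⬛⬛⬛⬛❓❓
📦⬜⬜⬜⬜⬛⬛❓❓
⬜⬜⬜⬜⬜⬛⬛❓❓
⬜⬜⬜⬜⬜⬛⬛❓❓
⬜⬜⬜⬜🔴⬛⬛❓❓
⬜⬜⬜⬜⬜⬛⬛❓❓
⬜⬜⬜⬜⬜⬛⬛❓❓
❓❓❓❓❓❓❓❓❓
❓❓❓❓❓❓❓❓❓

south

📦⬜⬜⬜⬜⬛⬛❓❓
⬜⬜⬜⬜⬜⬛⬛❓❓
⬜⬜⬜⬜⬜⬛⬛❓❓
⬜⬜⬜⬜⬜⬛⬛❓❓
⬜⬜⬜⬜🔴⬛⬛❓❓
⬜⬜⬜⬜⬜⬛⬛❓❓
❓❓⬛⬛⬛⬛⬛❓❓
❓❓❓❓❓❓❓❓❓
❓❓❓❓❓❓❓❓❓

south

⬜⬜⬜⬜⬜⬛⬛❓❓
⬜⬜⬜⬜⬜⬛⬛❓❓
⬜⬜⬜⬜⬜⬛⬛❓❓
⬜⬜⬜⬜⬜⬛⬛❓❓
⬜⬜⬜⬜🔴⬛⬛❓❓
❓❓⬛⬛⬛⬛⬛❓❓
❓❓⬛⬛⬛⬛⬛❓❓
❓❓❓❓❓❓❓❓❓
❓❓❓❓❓❓❓❓❓

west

⬜⬜⬜⬜⬜⬜⬛⬛❓
⬜⬜⬜⬜⬜⬜⬛⬛❓
⬜⬜⬜⬜⬜⬜⬛⬛❓
⬜⬜⬜⬜⬜⬜⬛⬛❓
⬜⬜⬜⬜🔴⬜⬛⬛❓
❓❓⬛⬛⬛⬛⬛⬛❓
❓❓⬛⬛⬛⬛⬛⬛❓
❓❓❓❓❓❓❓❓❓
❓❓❓❓❓❓❓❓❓

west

⬛⬜⬜⬜⬜⬜⬜⬛⬛
⬛⬜⬜⬜⬜⬜⬜⬛⬛
⬜⬜⬜⬜⬜⬜⬜⬛⬛
⬛⬜⬜⬜⬜⬜⬜⬛⬛
⬛⬜⬜⬜🔴⬜⬜⬛⬛
❓❓⬛⬛⬛⬛⬛⬛⬛
❓❓⬛⬛⬛⬛⬛⬛⬛
❓❓❓❓❓❓❓❓❓
❓❓❓❓❓❓❓❓❓

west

⬛⬛⬜⬜⬜⬜⬜⬜⬛
⬛⬛⬜⬜⬜⬜⬜⬜⬛
⬜⬜⬜⬜⬜⬜⬜⬜⬛
⬛⬛⬜⬜⬜⬜⬜⬜⬛
⬛⬛⬜⬜🔴⬜⬜⬜⬛
❓❓⬛⬛⬛⬛⬛⬛⬛
❓❓⬛⬛⬛⬛⬛⬛⬛
❓❓❓❓❓❓❓❓❓
❓❓❓❓❓❓❓❓❓

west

❓⬛⬛⬜⬜⬜⬜⬜⬜
❓⬛⬛⬜⬜⬜⬜⬜⬜
❓⬜⬜⬜⬜⬜⬜⬜⬜
❓⬛⬛⬜⬜⬜⬜⬜⬜
❓⬛⬛⬜🔴⬜⬜⬜⬜
❓❓⬛⬛⬛⬛⬛⬛⬛
❓❓⬛⬛⬛⬛⬛⬛⬛
❓❓❓❓❓❓❓❓❓
❓❓❓❓❓❓❓❓❓

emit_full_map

⬛⬛⬛⬛⬛⬛⬛⬛⬛⬛
⬛⬛⬛⬛⬛⬛⬛⬛⬛⬛
⬛⬛⬜📦⬜⬜⬜⬜⬛⬛
⬛⬛⬜⬜⬜⬜⬜⬜⬛⬛
⬛⬛⬜⬜⬜⬜⬜⬜⬛⬛
⬜⬜⬜⬜⬜⬜⬜⬜⬛⬛
⬛⬛⬜⬜⬜⬜⬜⬜⬛⬛
⬛⬛⬜🔴⬜⬜⬜⬜⬛⬛
❓⬛⬛⬛⬛⬛⬛⬛⬛⬛
❓⬛⬛⬛⬛⬛⬛⬛⬛⬛

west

❓❓⬛⬛⬜⬜⬜⬜⬜
❓❓⬛⬛⬜⬜⬜⬜⬜
❓❓⬜⬜⬜⬜⬜⬜⬜
❓❓⬛⬛⬜⬜⬜⬜⬜
❓❓⬛⬛🔴⬜⬜⬜⬜
❓❓⬛⬛⬛⬛⬛⬛⬛
❓❓⬛⬛⬛⬛⬛⬛⬛
❓❓❓❓❓❓❓❓❓
❓❓❓❓❓❓❓❓❓

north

❓❓⬛⬛⬜📦⬜⬜⬜
❓❓⬛⬛⬜⬜⬜⬜⬜
❓❓⬛⬛⬜⬜⬜⬜⬜
❓❓⬜⬜⬜⬜⬜⬜⬜
❓❓⬛⬛🔴⬜⬜⬜⬜
❓❓⬛⬛⬜⬜⬜⬜⬜
❓❓⬛⬛⬛⬛⬛⬛⬛
❓❓⬛⬛⬛⬛⬛⬛⬛
❓❓❓❓❓❓❓❓❓

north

❓❓⬛⬛⬛⬛⬛⬛⬛
❓❓⬛⬛⬜📦⬜⬜⬜
❓❓⬛⬛⬜⬜⬜⬜⬜
❓❓⬛⬛⬜⬜⬜⬜⬜
❓❓⬜⬜🔴⬜⬜⬜⬜
❓❓⬛⬛⬜⬜⬜⬜⬜
❓❓⬛⬛⬜⬜⬜⬜⬜
❓❓⬛⬛⬛⬛⬛⬛⬛
❓❓⬛⬛⬛⬛⬛⬛⬛

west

❓❓❓⬛⬛⬛⬛⬛⬛
❓❓❓⬛⬛⬜📦⬜⬜
❓❓⬛⬛⬛⬜⬜⬜⬜
❓❓⬜⬛⬛⬜⬜⬜⬜
❓❓⬜⬜🔴⬜⬜⬜⬜
❓❓⬜⬛⬛⬜⬜⬜⬜
❓❓⬛⬛⬛⬜⬜⬜⬜
❓❓❓⬛⬛⬛⬛⬛⬛
❓❓❓⬛⬛⬛⬛⬛⬛

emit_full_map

❓⬛⬛⬛⬛⬛⬛⬛⬛⬛⬛
❓⬛⬛⬛⬛⬛⬛⬛⬛⬛⬛
❓⬛⬛⬜📦⬜⬜⬜⬜⬛⬛
⬛⬛⬛⬜⬜⬜⬜⬜⬜⬛⬛
⬜⬛⬛⬜⬜⬜⬜⬜⬜⬛⬛
⬜⬜🔴⬜⬜⬜⬜⬜⬜⬛⬛
⬜⬛⬛⬜⬜⬜⬜⬜⬜⬛⬛
⬛⬛⬛⬜⬜⬜⬜⬜⬜⬛⬛
❓⬛⬛⬛⬛⬛⬛⬛⬛⬛⬛
❓⬛⬛⬛⬛⬛⬛⬛⬛⬛⬛

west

❓❓❓❓⬛⬛⬛⬛⬛
❓❓❓❓⬛⬛⬜📦⬜
❓❓⬛⬛⬛⬛⬜⬜⬜
❓❓⬜⬜⬛⬛⬜⬜⬜
❓❓⬜⬜🔴⬜⬜⬜⬜
❓❓⬜⬜⬛⬛⬜⬜⬜
❓❓⬛⬛⬛⬛⬜⬜⬜
❓❓❓❓⬛⬛⬛⬛⬛
❓❓❓❓⬛⬛⬛⬛⬛

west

❓❓❓❓❓⬛⬛⬛⬛
❓❓❓❓❓⬛⬛⬜📦
❓❓⬛⬛⬛⬛⬛⬜⬜
❓❓⬜⬜⬜⬛⬛⬜⬜
❓❓⬜⬜🔴⬜⬜⬜⬜
❓❓🚪⬜⬜⬛⬛⬜⬜
❓❓⬜⬛⬛⬛⬛⬜⬜
❓❓❓❓❓⬛⬛⬛⬛
❓❓❓❓❓⬛⬛⬛⬛

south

❓❓❓❓❓⬛⬛⬜📦
❓❓⬛⬛⬛⬛⬛⬜⬜
❓❓⬜⬜⬜⬛⬛⬜⬜
❓❓⬜⬜⬜⬜⬜⬜⬜
❓❓🚪⬜🔴⬛⬛⬜⬜
❓❓⬜⬛⬛⬛⬛⬜⬜
❓❓⬜⬛⬛⬛⬛⬛⬛
❓❓❓❓❓⬛⬛⬛⬛
❓❓❓❓❓❓❓❓❓

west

❓❓❓❓❓❓⬛⬛⬜
❓❓❓⬛⬛⬛⬛⬛⬜
❓❓⬜⬜⬜⬜⬛⬛⬜
❓❓⬜⬜⬜⬜⬜⬜⬜
❓❓⬜🚪🔴⬜⬛⬛⬜
❓❓⬛⬜⬛⬛⬛⬛⬜
❓❓⬜⬜⬛⬛⬛⬛⬛
❓❓❓❓❓❓⬛⬛⬛
❓❓❓❓❓❓❓❓❓

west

❓❓❓❓❓❓❓⬛⬛
❓❓❓❓⬛⬛⬛⬛⬛
❓❓📦⬜⬜⬜⬜⬛⬛
❓❓⬜⬜⬜⬜⬜⬜⬜
❓❓⬜⬜🔴⬜⬜⬛⬛
❓❓⬛⬛⬜⬛⬛⬛⬛
❓❓⬜⬜⬜⬛⬛⬛⬛
❓❓❓❓❓❓❓⬛⬛
❓❓❓❓❓❓❓❓❓

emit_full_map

❓❓❓❓❓⬛⬛⬛⬛⬛⬛⬛⬛⬛⬛
❓❓❓❓❓⬛⬛⬛⬛⬛⬛⬛⬛⬛⬛
❓❓❓❓❓⬛⬛⬜📦⬜⬜⬜⬜⬛⬛
❓❓⬛⬛⬛⬛⬛⬜⬜⬜⬜⬜⬜⬛⬛
📦⬜⬜⬜⬜⬛⬛⬜⬜⬜⬜⬜⬜⬛⬛
⬜⬜⬜⬜⬜⬜⬜⬜⬜⬜⬜⬜⬜⬛⬛
⬜⬜🔴⬜⬜⬛⬛⬜⬜⬜⬜⬜⬜⬛⬛
⬛⬛⬜⬛⬛⬛⬛⬜⬜⬜⬜⬜⬜⬛⬛
⬜⬜⬜⬛⬛⬛⬛⬛⬛⬛⬛⬛⬛⬛⬛
❓❓❓❓❓⬛⬛⬛⬛⬛⬛⬛⬛⬛⬛

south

❓❓❓❓⬛⬛⬛⬛⬛
❓❓📦⬜⬜⬜⬜⬛⬛
❓❓⬜⬜⬜⬜⬜⬜⬜
❓❓⬜⬜🚪⬜⬜⬛⬛
❓❓⬛⬛🔴⬛⬛⬛⬛
❓❓⬜⬜⬜⬛⬛⬛⬛
❓❓⬜⬜⬜⬛⬛⬛⬛
❓❓❓❓❓❓❓❓❓
❓❓❓❓❓❓❓❓❓

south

❓❓📦⬜⬜⬜⬜⬛⬛
❓❓⬜⬜⬜⬜⬜⬜⬜
❓❓⬜⬜🚪⬜⬜⬛⬛
❓❓⬛⬛⬜⬛⬛⬛⬛
❓❓⬜⬜🔴⬛⬛⬛⬛
❓❓⬜⬜⬜⬛⬛⬛⬛
❓❓⬜⬜⬜⬛⬛❓❓
❓❓❓❓❓❓❓❓❓
❓❓❓❓❓❓❓❓❓

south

❓❓⬜⬜⬜⬜⬜⬜⬜
❓❓⬜⬜🚪⬜⬜⬛⬛
❓❓⬛⬛⬜⬛⬛⬛⬛
❓❓⬜⬜⬜⬛⬛⬛⬛
❓❓⬜⬜🔴⬛⬛⬛⬛
❓❓⬜⬜⬜⬛⬛❓❓
❓❓⬜⬜⬛⬛⬛❓❓
❓❓❓❓❓❓❓❓❓
❓❓❓❓❓❓❓❓❓

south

❓❓⬜⬜🚪⬜⬜⬛⬛
❓❓⬛⬛⬜⬛⬛⬛⬛
❓❓⬜⬜⬜⬛⬛⬛⬛
❓❓⬜⬜⬜⬛⬛⬛⬛
❓❓⬜⬜🔴⬛⬛❓❓
❓❓⬜⬜⬛⬛⬛❓❓
❓❓⬜⬜⬜⬜⬜❓❓
❓❓❓❓❓❓❓❓❓
❓❓❓❓❓❓❓❓❓

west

❓❓❓⬜⬜🚪⬜⬜⬛
❓❓❓⬛⬛⬜⬛⬛⬛
❓❓⬜⬜⬜⬜⬛⬛⬛
❓❓⬜⬜⬜⬜⬛⬛⬛
❓❓⬜⬜🔴⬜⬛⬛❓
❓❓🚪⬜⬜⬛⬛⬛❓
❓❓⬜⬜⬜⬜⬜⬜❓
❓❓❓❓❓❓❓❓❓
❓❓❓❓❓❓❓❓❓

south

❓❓❓⬛⬛⬜⬛⬛⬛
❓❓⬜⬜⬜⬜⬛⬛⬛
❓❓⬜⬜⬜⬜⬛⬛⬛
❓❓⬜⬜⬜⬜⬛⬛❓
❓❓🚪⬜🔴⬛⬛⬛❓
❓❓⬜⬜⬜⬜⬜⬜❓
❓❓⬛⬛⬛⬛⬛❓❓
❓❓❓❓❓❓❓❓❓
❓❓❓❓❓❓❓❓❓

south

❓❓⬜⬜⬜⬜⬛⬛⬛
❓❓⬜⬜⬜⬜⬛⬛⬛
❓❓⬜⬜⬜⬜⬛⬛❓
❓❓🚪⬜⬜⬛⬛⬛❓
❓❓⬜⬜🔴⬜⬜⬜❓
❓❓⬛⬛⬛⬛⬛❓❓
❓❓⬛⬛⬛⬛⬛❓❓
❓❓❓❓❓❓❓❓❓
❓❓❓❓❓❓❓❓❓

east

❓⬜⬜⬜⬜⬛⬛⬛⬛
❓⬜⬜⬜⬜⬛⬛⬛⬛
❓⬜⬜⬜⬜⬛⬛❓❓
❓🚪⬜⬜⬛⬛⬛❓❓
❓⬜⬜⬜🔴⬜⬜❓❓
❓⬛⬛⬛⬛⬛⬛❓❓
❓⬛⬛⬛⬛⬛⬛❓❓
❓❓❓❓❓❓❓❓❓
❓❓❓❓❓❓❓❓❓

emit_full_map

❓❓❓❓❓❓⬛⬛⬛⬛⬛⬛⬛⬛⬛⬛
❓❓❓❓❓❓⬛⬛⬛⬛⬛⬛⬛⬛⬛⬛
❓❓❓❓❓❓⬛⬛⬜📦⬜⬜⬜⬜⬛⬛
❓❓❓⬛⬛⬛⬛⬛⬜⬜⬜⬜⬜⬜⬛⬛
❓📦⬜⬜⬜⬜⬛⬛⬜⬜⬜⬜⬜⬜⬛⬛
❓⬜⬜⬜⬜⬜⬜⬜⬜⬜⬜⬜⬜⬜⬛⬛
❓⬜⬜🚪⬜⬜⬛⬛⬜⬜⬜⬜⬜⬜⬛⬛
❓⬛⬛⬜⬛⬛⬛⬛⬜⬜⬜⬜⬜⬜⬛⬛
⬜⬜⬜⬜⬛⬛⬛⬛⬛⬛⬛⬛⬛⬛⬛⬛
⬜⬜⬜⬜⬛⬛⬛⬛⬛⬛⬛⬛⬛⬛⬛⬛
⬜⬜⬜⬜⬛⬛❓❓❓❓❓❓❓❓❓❓
🚪⬜⬜⬛⬛⬛❓❓❓❓❓❓❓❓❓❓
⬜⬜⬜🔴⬜⬜❓❓❓❓❓❓❓❓❓❓
⬛⬛⬛⬛⬛⬛❓❓❓❓❓❓❓❓❓❓
⬛⬛⬛⬛⬛⬛❓❓❓❓❓❓❓❓❓❓


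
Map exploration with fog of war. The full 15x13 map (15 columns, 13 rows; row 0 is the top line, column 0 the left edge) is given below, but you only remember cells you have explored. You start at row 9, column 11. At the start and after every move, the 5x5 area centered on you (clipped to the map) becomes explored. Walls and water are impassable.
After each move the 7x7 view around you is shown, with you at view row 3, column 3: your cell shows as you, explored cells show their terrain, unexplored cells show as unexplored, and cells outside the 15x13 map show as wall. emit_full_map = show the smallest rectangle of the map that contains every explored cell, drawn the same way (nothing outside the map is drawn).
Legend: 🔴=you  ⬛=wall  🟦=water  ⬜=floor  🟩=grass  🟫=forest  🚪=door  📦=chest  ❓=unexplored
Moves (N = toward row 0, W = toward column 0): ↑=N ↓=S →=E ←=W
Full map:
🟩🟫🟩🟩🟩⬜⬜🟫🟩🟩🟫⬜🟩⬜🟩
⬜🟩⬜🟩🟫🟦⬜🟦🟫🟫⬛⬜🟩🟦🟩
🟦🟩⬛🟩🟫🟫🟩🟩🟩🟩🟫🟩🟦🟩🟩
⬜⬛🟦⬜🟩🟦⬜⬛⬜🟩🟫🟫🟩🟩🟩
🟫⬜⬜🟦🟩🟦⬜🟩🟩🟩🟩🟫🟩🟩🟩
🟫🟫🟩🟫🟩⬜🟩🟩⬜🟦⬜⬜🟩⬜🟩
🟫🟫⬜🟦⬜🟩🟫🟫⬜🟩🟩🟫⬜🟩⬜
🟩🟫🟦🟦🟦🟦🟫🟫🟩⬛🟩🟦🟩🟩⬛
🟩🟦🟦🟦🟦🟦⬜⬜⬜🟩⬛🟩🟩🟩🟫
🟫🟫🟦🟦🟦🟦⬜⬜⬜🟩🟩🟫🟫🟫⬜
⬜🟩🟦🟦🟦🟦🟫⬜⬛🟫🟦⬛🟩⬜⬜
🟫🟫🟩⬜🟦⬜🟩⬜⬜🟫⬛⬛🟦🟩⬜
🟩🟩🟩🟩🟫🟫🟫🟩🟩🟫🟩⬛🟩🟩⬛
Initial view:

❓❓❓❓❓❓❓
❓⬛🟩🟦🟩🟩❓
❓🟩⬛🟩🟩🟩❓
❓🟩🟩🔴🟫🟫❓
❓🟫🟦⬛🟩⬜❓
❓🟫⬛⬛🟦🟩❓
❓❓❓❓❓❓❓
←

❓❓❓❓❓❓❓
❓🟩⬛🟩🟦🟩🟩
❓⬜🟩⬛🟩🟩🟩
❓⬜🟩🔴🟫🟫🟫
❓⬛🟫🟦⬛🟩⬜
❓⬜🟫⬛⬛🟦🟩
❓❓❓❓❓❓❓

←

❓❓❓❓❓❓❓
❓🟫🟩⬛🟩🟦🟩
❓⬜⬜🟩⬛🟩🟩
❓⬜⬜🔴🟩🟫🟫
❓⬜⬛🟫🟦⬛🟩
❓⬜⬜🟫⬛⬛🟦
❓❓❓❓❓❓❓

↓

❓🟫🟩⬛🟩🟦🟩
❓⬜⬜🟩⬛🟩🟩
❓⬜⬜🟩🟩🟫🟫
❓⬜⬛🔴🟦⬛🟩
❓⬜⬜🟫⬛⬛🟦
❓🟩🟩🟫🟩⬛❓
⬛⬛⬛⬛⬛⬛⬛

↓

❓⬜⬜🟩⬛🟩🟩
❓⬜⬜🟩🟩🟫🟫
❓⬜⬛🟫🟦⬛🟩
❓⬜⬜🔴⬛⬛🟦
❓🟩🟩🟫🟩⬛❓
⬛⬛⬛⬛⬛⬛⬛
⬛⬛⬛⬛⬛⬛⬛

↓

❓⬜⬜🟩🟩🟫🟫
❓⬜⬛🟫🟦⬛🟩
❓⬜⬜🟫⬛⬛🟦
❓🟩🟩🔴🟩⬛❓
⬛⬛⬛⬛⬛⬛⬛
⬛⬛⬛⬛⬛⬛⬛
⬛⬛⬛⬛⬛⬛⬛

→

⬜⬜🟩🟩🟫🟫🟫
⬜⬛🟫🟦⬛🟩⬜
⬜⬜🟫⬛⬛🟦🟩
🟩🟩🟫🔴⬛🟩❓
⬛⬛⬛⬛⬛⬛⬛
⬛⬛⬛⬛⬛⬛⬛
⬛⬛⬛⬛⬛⬛⬛

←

❓⬜⬜🟩🟩🟫🟫
❓⬜⬛🟫🟦⬛🟩
❓⬜⬜🟫⬛⬛🟦
❓🟩🟩🔴🟩⬛🟩
⬛⬛⬛⬛⬛⬛⬛
⬛⬛⬛⬛⬛⬛⬛
⬛⬛⬛⬛⬛⬛⬛

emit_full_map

🟫🟩⬛🟩🟦🟩🟩
⬜⬜🟩⬛🟩🟩🟩
⬜⬜🟩🟩🟫🟫🟫
⬜⬛🟫🟦⬛🟩⬜
⬜⬜🟫⬛⬛🟦🟩
🟩🟩🔴🟩⬛🟩❓

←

❓❓⬜⬜🟩🟩🟫
❓🟫⬜⬛🟫🟦⬛
❓🟩⬜⬜🟫⬛⬛
❓🟫🟩🔴🟫🟩⬛
⬛⬛⬛⬛⬛⬛⬛
⬛⬛⬛⬛⬛⬛⬛
⬛⬛⬛⬛⬛⬛⬛

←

❓❓❓⬜⬜🟩🟩
❓🟦🟫⬜⬛🟫🟦
❓⬜🟩⬜⬜🟫⬛
❓🟫🟫🔴🟩🟫🟩
⬛⬛⬛⬛⬛⬛⬛
⬛⬛⬛⬛⬛⬛⬛
⬛⬛⬛⬛⬛⬛⬛

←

❓❓❓❓⬜⬜🟩
❓🟦🟦🟫⬜⬛🟫
❓🟦⬜🟩⬜⬜🟫
❓🟫🟫🔴🟩🟩🟫
⬛⬛⬛⬛⬛⬛⬛
⬛⬛⬛⬛⬛⬛⬛
⬛⬛⬛⬛⬛⬛⬛

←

❓❓❓❓❓⬜⬜
❓🟦🟦🟦🟫⬜⬛
❓⬜🟦⬜🟩⬜⬜
❓🟩🟫🔴🟫🟩🟩
⬛⬛⬛⬛⬛⬛⬛
⬛⬛⬛⬛⬛⬛⬛
⬛⬛⬛⬛⬛⬛⬛

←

❓❓❓❓❓❓⬜
❓🟦🟦🟦🟦🟫⬜
❓🟩⬜🟦⬜🟩⬜
❓🟩🟩🔴🟫🟫🟩
⬛⬛⬛⬛⬛⬛⬛
⬛⬛⬛⬛⬛⬛⬛
⬛⬛⬛⬛⬛⬛⬛

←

❓❓❓❓❓❓❓
❓🟩🟦🟦🟦🟦🟫
❓🟫🟩⬜🟦⬜🟩
❓🟩🟩🔴🟫🟫🟫
⬛⬛⬛⬛⬛⬛⬛
⬛⬛⬛⬛⬛⬛⬛
⬛⬛⬛⬛⬛⬛⬛

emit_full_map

❓❓❓❓❓❓🟫🟩⬛🟩🟦🟩🟩
❓❓❓❓❓❓⬜⬜🟩⬛🟩🟩🟩
❓❓❓❓❓❓⬜⬜🟩🟩🟫🟫🟫
🟩🟦🟦🟦🟦🟫⬜⬛🟫🟦⬛🟩⬜
🟫🟩⬜🟦⬜🟩⬜⬜🟫⬛⬛🟦🟩
🟩🟩🔴🟫🟫🟫🟩🟩🟫🟩⬛🟩❓


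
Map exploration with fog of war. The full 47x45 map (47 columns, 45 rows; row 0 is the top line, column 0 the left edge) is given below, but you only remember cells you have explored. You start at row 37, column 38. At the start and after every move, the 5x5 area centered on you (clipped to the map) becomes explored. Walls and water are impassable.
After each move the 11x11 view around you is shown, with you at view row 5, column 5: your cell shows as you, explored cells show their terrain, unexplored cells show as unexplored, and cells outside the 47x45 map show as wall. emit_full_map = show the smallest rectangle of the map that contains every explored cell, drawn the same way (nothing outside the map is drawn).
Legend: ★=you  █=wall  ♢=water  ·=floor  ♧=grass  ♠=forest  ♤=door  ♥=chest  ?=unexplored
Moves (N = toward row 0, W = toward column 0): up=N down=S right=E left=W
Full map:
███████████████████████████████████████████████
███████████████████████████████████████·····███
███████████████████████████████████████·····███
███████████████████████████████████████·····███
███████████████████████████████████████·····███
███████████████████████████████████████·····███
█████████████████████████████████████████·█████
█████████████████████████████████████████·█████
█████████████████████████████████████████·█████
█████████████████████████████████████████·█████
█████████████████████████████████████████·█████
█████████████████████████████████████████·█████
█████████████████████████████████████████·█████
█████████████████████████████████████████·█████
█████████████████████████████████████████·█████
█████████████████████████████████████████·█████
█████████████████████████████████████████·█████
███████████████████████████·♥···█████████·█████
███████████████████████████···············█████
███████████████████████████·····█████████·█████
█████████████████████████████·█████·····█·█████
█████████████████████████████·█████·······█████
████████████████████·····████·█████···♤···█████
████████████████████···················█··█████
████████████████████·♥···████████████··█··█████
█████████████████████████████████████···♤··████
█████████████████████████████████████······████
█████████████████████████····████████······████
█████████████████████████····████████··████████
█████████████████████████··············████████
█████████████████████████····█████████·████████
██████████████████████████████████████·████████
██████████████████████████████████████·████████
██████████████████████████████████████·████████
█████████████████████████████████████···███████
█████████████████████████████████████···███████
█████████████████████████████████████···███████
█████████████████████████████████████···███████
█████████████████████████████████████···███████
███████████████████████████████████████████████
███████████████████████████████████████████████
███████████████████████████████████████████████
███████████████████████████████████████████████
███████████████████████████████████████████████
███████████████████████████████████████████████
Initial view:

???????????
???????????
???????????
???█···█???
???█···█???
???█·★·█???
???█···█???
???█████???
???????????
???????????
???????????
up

???????????
???????????
???????????
???█···█???
???█···█???
???█·★·█???
???█···█???
???█···█???
???█████???
???????????
???????????

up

???????????
???????????
???????????
???██·██???
???█···█???
???█·★·█???
???█···█???
???█···█???
???█···█???
???█████???
???????????

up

???????????
???????????
???????????
???██·██???
???██·██???
???█·★·█???
???█···█???
???█···█???
???█···█???
???█···█???
???█████???

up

???????????
???????????
???????????
???██·██???
???██·██???
???██★██???
???█···█???
???█···█???
???█···█???
???█···█???
???█···█???

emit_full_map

██·██
██·██
██★██
█···█
█···█
█···█
█···█
█···█
█████

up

???????????
???????????
???????????
???██·██???
???██·██???
???██★██???
???██·██???
???█···█???
???█···█???
???█···█???
???█···█???

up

???????????
???????????
???????????
???···██???
???██·██???
???██★██???
???██·██???
???██·██???
???█···█???
???█···█???
???█···█???

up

???????????
???????????
???????????
???█··██???
???···██???
???██★██???
???██·██???
???██·██???
???██·██???
???█···█???
???█···█???

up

???????????
???????????
???????????
???█····???
???█··██???
???··★██???
???██·██???
???██·██???
???██·██???
???██·██???
???█···█???

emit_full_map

█····
█··██
··★██
██·██
██·██
██·██
██·██
█···█
█···█
█···█
█···█
█···█
█████

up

???????????
???????????
???????????
???█····???
???█····???
???█·★██???
???···██???
???██·██???
???██·██???
???██·██???
???██·██???

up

???????????
???????????
???????????
???█···♤???
???█····???
???█·★··???
???█··██???
???···██???
???██·██???
???██·██???
???██·██???

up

???????????
???????????
???????????
???█··█·???
???█···♤???
???█·★··???
???█····???
???█··██???
???···██???
???██·██???
???██·██???

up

???????????
???????????
???????????
???···█·???
???█··█·???
???█·★·♤???
???█····???
???█····???
???█··██???
???···██???
???██·██???

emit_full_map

···█·
█··█·
█·★·♤
█····
█····
█··██
···██
██·██
██·██
██·██
██·██
█···█
█···█
█···█
█···█
█···█
█████

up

???????????
???????????
???????????
???··♤··???
???···█·???
???█·★█·???
???█···♤???
???█····???
???█····???
???█··██???
???···██???

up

???????????
???????????
???????????
???·····???
???··♤··???
???··★█·???
???█··█·???
???█···♤???
???█····???
???█····???
???█··██???

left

???????????
???????????
???????????
???······??
???···♤··??
???··★·█·??
???██··█·??
???██···♤??
????█····??
????█····??
????█··██??

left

???????????
???????????
???????????
???█······?
???█···♤··?
???··★··█·?
???███··█·?
???███···♤?
?????█····?
?????█····?
?????█··██?

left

???????????
???????????
???????????
???██······
???██···♤··
???··★···█·
???████··█·
???████···♤
??????█····
??????█····
??????█··██

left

???????????
???????????
???????????
???███·····
???███···♤·
???··★····█
???█████··█
???█████···
???????█···
???????█···
???????█··█

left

???????????
???????????
???????????
???████····
???████···♤
???··★·····
???██████··
???██████··
????????█··
????????█··
????????█··

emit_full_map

████······
████···♤··
··★·····█·
██████··█·
██████···♤
?????█····
?????█····
?????█··██
?????···██
?????██·██
?????██·██
?????██·██
?????██·██
?????█···█
?????█···█
?????█···█
?????█···█
?????█···█
?????█████

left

???????????
???????????
???????????
???█████···
???█████···
???··★·····
???███████·
???███████·
?????????█·
?????????█·
?????????█·

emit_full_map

█████······
█████···♤··
··★······█·
███████··█·
███████···♤
??????█····
??????█····
??????█··██
??????···██
??????██·██
??????██·██
??????██·██
??????██·██
??????█···█
??????█···█
??????█···█
??????█···█
??????█···█
??????█████


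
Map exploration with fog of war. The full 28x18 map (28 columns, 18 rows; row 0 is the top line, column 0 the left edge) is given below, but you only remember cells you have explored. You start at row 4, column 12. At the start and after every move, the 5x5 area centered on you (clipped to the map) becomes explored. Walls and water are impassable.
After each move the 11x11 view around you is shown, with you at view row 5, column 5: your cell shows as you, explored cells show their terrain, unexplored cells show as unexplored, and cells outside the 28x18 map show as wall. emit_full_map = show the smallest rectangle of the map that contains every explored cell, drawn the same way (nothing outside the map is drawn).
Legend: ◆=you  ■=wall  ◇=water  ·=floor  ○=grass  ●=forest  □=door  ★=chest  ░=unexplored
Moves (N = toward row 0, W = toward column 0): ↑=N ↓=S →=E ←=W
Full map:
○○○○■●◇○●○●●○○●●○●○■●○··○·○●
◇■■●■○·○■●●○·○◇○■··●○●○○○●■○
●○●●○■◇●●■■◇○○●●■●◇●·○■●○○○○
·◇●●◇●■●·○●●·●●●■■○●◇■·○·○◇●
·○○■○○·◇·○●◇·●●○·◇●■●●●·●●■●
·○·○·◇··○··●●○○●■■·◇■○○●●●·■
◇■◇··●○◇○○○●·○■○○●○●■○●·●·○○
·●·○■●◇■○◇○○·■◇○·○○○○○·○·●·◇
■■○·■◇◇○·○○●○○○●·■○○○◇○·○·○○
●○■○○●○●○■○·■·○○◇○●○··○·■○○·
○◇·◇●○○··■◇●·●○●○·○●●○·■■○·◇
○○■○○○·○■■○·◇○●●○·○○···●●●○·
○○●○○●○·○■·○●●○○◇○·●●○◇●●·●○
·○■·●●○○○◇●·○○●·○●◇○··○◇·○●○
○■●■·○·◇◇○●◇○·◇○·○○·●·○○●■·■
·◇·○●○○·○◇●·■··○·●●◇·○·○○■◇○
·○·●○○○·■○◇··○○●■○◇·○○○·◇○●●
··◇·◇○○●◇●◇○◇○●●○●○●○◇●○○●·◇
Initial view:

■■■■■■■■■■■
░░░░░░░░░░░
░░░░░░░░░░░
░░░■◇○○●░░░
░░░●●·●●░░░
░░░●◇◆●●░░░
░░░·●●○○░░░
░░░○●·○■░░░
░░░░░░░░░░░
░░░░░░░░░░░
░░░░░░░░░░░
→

■■■■■■■■■■■
░░░░░░░░░░░
░░░░░░░░░░░
░░■◇○○●●░░░
░░●●·●●●░░░
░░●◇·◆●○░░░
░░·●●○○●░░░
░░○●·○■○░░░
░░░░░░░░░░░
░░░░░░░░░░░
░░░░░░░░░░░

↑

■■■■■■■■■■■
■■■■■■■■■■■
░░░░░░░░░░░
░░░○·○◇○░░░
░░■◇○○●●░░░
░░●●·◆●●░░░
░░●◇·●●○░░░
░░·●●○○●░░░
░░○●·○■○░░░
░░░░░░░░░░░
░░░░░░░░░░░

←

■■■■■■■■■■■
■■■■■■■■■■■
░░░░░░░░░░░
░░░●○·○◇○░░
░░░■◇○○●●░░
░░░●●◆●●●░░
░░░●◇·●●○░░
░░░·●●○○●░░
░░░○●·○■○░░
░░░░░░░░░░░
░░░░░░░░░░░

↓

■■■■■■■■■■■
░░░░░░░░░░░
░░░●○·○◇○░░
░░░■◇○○●●░░
░░░●●·●●●░░
░░░●◇◆●●○░░
░░░·●●○○●░░
░░░○●·○■○░░
░░░░░░░░░░░
░░░░░░░░░░░
░░░░░░░░░░░

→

■■■■■■■■■■■
░░░░░░░░░░░
░░●○·○◇○░░░
░░■◇○○●●░░░
░░●●·●●●░░░
░░●◇·◆●○░░░
░░·●●○○●░░░
░░○●·○■○░░░
░░░░░░░░░░░
░░░░░░░░░░░
░░░░░░░░░░░

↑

■■■■■■■■■■■
■■■■■■■■■■■
░░░░░░░░░░░
░░●○·○◇○░░░
░░■◇○○●●░░░
░░●●·◆●●░░░
░░●◇·●●○░░░
░░·●●○○●░░░
░░○●·○■○░░░
░░░░░░░░░░░
░░░░░░░░░░░

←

■■■■■■■■■■■
■■■■■■■■■■■
░░░░░░░░░░░
░░░●○·○◇○░░
░░░■◇○○●●░░
░░░●●◆●●●░░
░░░●◇·●●○░░
░░░·●●○○●░░
░░░○●·○■○░░
░░░░░░░░░░░
░░░░░░░░░░░

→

■■■■■■■■■■■
■■■■■■■■■■■
░░░░░░░░░░░
░░●○·○◇○░░░
░░■◇○○●●░░░
░░●●·◆●●░░░
░░●◇·●●○░░░
░░·●●○○●░░░
░░○●·○■○░░░
░░░░░░░░░░░
░░░░░░░░░░░

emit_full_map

●○·○◇○
■◇○○●●
●●·◆●●
●◇·●●○
·●●○○●
○●·○■○


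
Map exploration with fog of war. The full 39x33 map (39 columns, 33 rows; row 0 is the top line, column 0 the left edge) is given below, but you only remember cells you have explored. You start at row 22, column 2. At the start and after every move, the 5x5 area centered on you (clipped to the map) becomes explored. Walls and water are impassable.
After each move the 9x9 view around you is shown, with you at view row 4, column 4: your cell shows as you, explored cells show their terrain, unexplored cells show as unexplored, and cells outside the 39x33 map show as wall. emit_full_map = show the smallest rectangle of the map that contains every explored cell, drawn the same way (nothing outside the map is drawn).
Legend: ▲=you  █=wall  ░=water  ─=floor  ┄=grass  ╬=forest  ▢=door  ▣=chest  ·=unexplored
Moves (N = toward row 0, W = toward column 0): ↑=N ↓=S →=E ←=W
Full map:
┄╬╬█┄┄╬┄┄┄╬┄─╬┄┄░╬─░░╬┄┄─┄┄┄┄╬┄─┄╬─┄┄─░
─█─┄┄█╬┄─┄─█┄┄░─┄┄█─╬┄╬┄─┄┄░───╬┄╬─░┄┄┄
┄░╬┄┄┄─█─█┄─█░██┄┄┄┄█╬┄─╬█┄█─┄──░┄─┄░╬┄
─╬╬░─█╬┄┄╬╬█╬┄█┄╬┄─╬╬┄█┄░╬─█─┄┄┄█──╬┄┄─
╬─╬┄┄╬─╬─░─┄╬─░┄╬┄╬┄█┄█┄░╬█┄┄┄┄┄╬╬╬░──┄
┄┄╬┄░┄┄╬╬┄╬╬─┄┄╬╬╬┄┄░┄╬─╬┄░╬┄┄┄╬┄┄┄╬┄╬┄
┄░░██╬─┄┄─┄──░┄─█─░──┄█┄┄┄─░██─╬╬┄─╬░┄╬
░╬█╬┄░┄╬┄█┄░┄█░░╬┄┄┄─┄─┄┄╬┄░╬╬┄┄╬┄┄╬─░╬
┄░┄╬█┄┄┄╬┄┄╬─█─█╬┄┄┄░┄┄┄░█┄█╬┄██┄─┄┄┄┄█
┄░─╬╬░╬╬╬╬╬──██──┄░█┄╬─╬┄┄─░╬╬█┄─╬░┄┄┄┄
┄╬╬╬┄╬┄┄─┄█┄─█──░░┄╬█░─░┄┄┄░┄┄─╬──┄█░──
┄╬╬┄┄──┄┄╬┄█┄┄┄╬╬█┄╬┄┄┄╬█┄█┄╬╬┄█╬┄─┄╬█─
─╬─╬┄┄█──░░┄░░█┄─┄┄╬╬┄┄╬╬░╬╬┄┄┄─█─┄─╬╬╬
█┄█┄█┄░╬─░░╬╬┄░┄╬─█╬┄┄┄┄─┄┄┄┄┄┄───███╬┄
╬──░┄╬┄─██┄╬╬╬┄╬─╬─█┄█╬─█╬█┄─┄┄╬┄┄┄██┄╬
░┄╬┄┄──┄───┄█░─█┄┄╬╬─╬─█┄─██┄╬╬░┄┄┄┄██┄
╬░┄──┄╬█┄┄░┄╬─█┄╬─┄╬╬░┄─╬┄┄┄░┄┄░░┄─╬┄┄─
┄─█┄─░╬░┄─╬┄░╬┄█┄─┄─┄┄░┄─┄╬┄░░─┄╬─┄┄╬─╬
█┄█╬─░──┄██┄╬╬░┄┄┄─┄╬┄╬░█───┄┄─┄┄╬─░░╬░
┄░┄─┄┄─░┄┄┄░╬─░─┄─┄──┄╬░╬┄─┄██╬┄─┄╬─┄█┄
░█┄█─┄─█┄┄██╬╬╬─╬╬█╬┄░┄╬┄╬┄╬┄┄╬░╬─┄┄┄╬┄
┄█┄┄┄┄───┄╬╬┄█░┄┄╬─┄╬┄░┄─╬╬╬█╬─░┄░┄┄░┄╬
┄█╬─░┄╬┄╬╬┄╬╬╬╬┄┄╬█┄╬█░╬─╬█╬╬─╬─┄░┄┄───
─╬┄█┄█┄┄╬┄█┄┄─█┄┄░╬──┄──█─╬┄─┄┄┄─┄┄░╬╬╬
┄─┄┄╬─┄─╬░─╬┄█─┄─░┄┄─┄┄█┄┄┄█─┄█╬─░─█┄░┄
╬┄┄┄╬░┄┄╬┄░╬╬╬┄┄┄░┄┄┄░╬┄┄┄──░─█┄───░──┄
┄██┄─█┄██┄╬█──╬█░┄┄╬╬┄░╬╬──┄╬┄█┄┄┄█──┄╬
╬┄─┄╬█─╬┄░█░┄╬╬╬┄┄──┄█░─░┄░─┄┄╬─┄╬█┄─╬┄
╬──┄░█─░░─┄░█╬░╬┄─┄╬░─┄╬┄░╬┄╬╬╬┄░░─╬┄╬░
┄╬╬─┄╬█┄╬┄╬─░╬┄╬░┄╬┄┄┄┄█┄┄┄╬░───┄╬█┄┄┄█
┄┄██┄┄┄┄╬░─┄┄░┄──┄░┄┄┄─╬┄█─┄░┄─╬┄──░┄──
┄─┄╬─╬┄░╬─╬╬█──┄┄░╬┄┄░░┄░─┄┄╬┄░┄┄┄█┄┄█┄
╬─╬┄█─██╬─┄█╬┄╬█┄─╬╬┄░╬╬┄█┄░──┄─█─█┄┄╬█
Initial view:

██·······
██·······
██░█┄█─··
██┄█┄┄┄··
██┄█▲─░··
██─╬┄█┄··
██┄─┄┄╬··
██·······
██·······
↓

██·······
██░█┄█─··
██┄█┄┄┄··
██┄█╬─░··
██─╬▲█┄··
██┄─┄┄╬··
██╬┄┄┄╬··
██·······
██·······

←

███······
███░█┄█─·
███┄█┄┄┄·
███┄█╬─░·
███─▲┄█┄·
███┄─┄┄╬·
███╬┄┄┄╬·
███······
███······

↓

███░█┄█─·
███┄█┄┄┄·
███┄█╬─░·
███─╬┄█┄·
███┄▲┄┄╬·
███╬┄┄┄╬·
███┄██┄··
███······
███······

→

██░█┄█─··
██┄█┄┄┄··
██┄█╬─░··
██─╬┄█┄··
██┄─▲┄╬··
██╬┄┄┄╬··
██┄██┄─··
██·······
██·······

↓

██┄█┄┄┄··
██┄█╬─░··
██─╬┄█┄··
██┄─┄┄╬··
██╬┄▲┄╬··
██┄██┄─··
██╬┄─┄╬··
██·······
██·······

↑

██░█┄█─··
██┄█┄┄┄··
██┄█╬─░··
██─╬┄█┄··
██┄─▲┄╬··
██╬┄┄┄╬··
██┄██┄─··
██╬┄─┄╬··
██·······

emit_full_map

░█┄█─
┄█┄┄┄
┄█╬─░
─╬┄█┄
┄─▲┄╬
╬┄┄┄╬
┄██┄─
╬┄─┄╬

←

███░█┄█─·
███┄█┄┄┄·
███┄█╬─░·
███─╬┄█┄·
███┄▲┄┄╬·
███╬┄┄┄╬·
███┄██┄─·
███╬┄─┄╬·
███······

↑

███······
███░█┄█─·
███┄█┄┄┄·
███┄█╬─░·
███─▲┄█┄·
███┄─┄┄╬·
███╬┄┄┄╬·
███┄██┄─·
███╬┄─┄╬·

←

████·····
████░█┄█─
████┄█┄┄┄
████┄█╬─░
████▲╬┄█┄
████┄─┄┄╬
████╬┄┄┄╬
████┄██┄─
████╬┄─┄╬

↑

████·····
████·····
████░█┄█─
████┄█┄┄┄
████▲█╬─░
████─╬┄█┄
████┄─┄┄╬
████╬┄┄┄╬
████┄██┄─

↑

████·····
████·····
████┄░┄··
████░█┄█─
████▲█┄┄┄
████┄█╬─░
████─╬┄█┄
████┄─┄┄╬
████╬┄┄┄╬

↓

████·····
████┄░┄··
████░█┄█─
████┄█┄┄┄
████▲█╬─░
████─╬┄█┄
████┄─┄┄╬
████╬┄┄┄╬
████┄██┄─

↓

████┄░┄··
████░█┄█─
████┄█┄┄┄
████┄█╬─░
████▲╬┄█┄
████┄─┄┄╬
████╬┄┄┄╬
████┄██┄─
████╬┄─┄╬

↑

████·····
████┄░┄··
████░█┄█─
████┄█┄┄┄
████▲█╬─░
████─╬┄█┄
████┄─┄┄╬
████╬┄┄┄╬
████┄██┄─

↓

████┄░┄··
████░█┄█─
████┄█┄┄┄
████┄█╬─░
████▲╬┄█┄
████┄─┄┄╬
████╬┄┄┄╬
████┄██┄─
████╬┄─┄╬

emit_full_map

┄░┄··
░█┄█─
┄█┄┄┄
┄█╬─░
▲╬┄█┄
┄─┄┄╬
╬┄┄┄╬
┄██┄─
╬┄─┄╬

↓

████░█┄█─
████┄█┄┄┄
████┄█╬─░
████─╬┄█┄
████▲─┄┄╬
████╬┄┄┄╬
████┄██┄─
████╬┄─┄╬
████·····

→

███░█┄█─·
███┄█┄┄┄·
███┄█╬─░·
███─╬┄█┄·
███┄▲┄┄╬·
███╬┄┄┄╬·
███┄██┄─·
███╬┄─┄╬·
███······

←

████░█┄█─
████┄█┄┄┄
████┄█╬─░
████─╬┄█┄
████▲─┄┄╬
████╬┄┄┄╬
████┄██┄─
████╬┄─┄╬
████·····
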